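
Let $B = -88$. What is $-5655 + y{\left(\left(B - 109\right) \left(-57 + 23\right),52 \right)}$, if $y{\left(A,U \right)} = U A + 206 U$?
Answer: $353353$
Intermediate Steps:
$y{\left(A,U \right)} = 206 U + A U$ ($y{\left(A,U \right)} = A U + 206 U = 206 U + A U$)
$-5655 + y{\left(\left(B - 109\right) \left(-57 + 23\right),52 \right)} = -5655 + 52 \left(206 + \left(-88 - 109\right) \left(-57 + 23\right)\right) = -5655 + 52 \left(206 - -6698\right) = -5655 + 52 \left(206 + 6698\right) = -5655 + 52 \cdot 6904 = -5655 + 359008 = 353353$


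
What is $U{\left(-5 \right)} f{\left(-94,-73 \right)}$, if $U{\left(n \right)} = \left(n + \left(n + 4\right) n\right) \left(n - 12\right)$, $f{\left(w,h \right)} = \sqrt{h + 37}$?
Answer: $0$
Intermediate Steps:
$f{\left(w,h \right)} = \sqrt{37 + h}$
$U{\left(n \right)} = \left(-12 + n\right) \left(n + n \left(4 + n\right)\right)$ ($U{\left(n \right)} = \left(n + \left(4 + n\right) n\right) \left(-12 + n\right) = \left(n + n \left(4 + n\right)\right) \left(-12 + n\right) = \left(-12 + n\right) \left(n + n \left(4 + n\right)\right)$)
$U{\left(-5 \right)} f{\left(-94,-73 \right)} = - 5 \left(-60 + \left(-5\right)^{2} - -35\right) \sqrt{37 - 73} = - 5 \left(-60 + 25 + 35\right) \sqrt{-36} = \left(-5\right) 0 \cdot 6 i = 0 \cdot 6 i = 0$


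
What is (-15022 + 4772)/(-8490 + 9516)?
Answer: -5125/513 ≈ -9.9902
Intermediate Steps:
(-15022 + 4772)/(-8490 + 9516) = -10250/1026 = -10250*1/1026 = -5125/513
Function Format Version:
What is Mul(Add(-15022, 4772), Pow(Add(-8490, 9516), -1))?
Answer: Rational(-5125, 513) ≈ -9.9902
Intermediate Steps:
Mul(Add(-15022, 4772), Pow(Add(-8490, 9516), -1)) = Mul(-10250, Pow(1026, -1)) = Mul(-10250, Rational(1, 1026)) = Rational(-5125, 513)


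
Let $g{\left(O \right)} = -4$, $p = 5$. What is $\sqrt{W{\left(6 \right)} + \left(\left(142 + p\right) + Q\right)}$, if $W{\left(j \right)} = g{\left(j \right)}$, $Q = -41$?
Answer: $\sqrt{102} \approx 10.1$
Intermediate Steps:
$W{\left(j \right)} = -4$
$\sqrt{W{\left(6 \right)} + \left(\left(142 + p\right) + Q\right)} = \sqrt{-4 + \left(\left(142 + 5\right) - 41\right)} = \sqrt{-4 + \left(147 - 41\right)} = \sqrt{-4 + 106} = \sqrt{102}$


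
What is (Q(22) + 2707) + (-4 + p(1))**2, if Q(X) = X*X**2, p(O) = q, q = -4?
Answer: 13419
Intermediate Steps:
p(O) = -4
Q(X) = X**3
(Q(22) + 2707) + (-4 + p(1))**2 = (22**3 + 2707) + (-4 - 4)**2 = (10648 + 2707) + (-8)**2 = 13355 + 64 = 13419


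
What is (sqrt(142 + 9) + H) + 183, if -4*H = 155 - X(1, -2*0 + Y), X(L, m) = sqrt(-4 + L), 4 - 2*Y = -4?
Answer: 577/4 + sqrt(151) + I*sqrt(3)/4 ≈ 156.54 + 0.43301*I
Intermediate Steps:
Y = 4 (Y = 2 - 1/2*(-4) = 2 + 2 = 4)
H = -155/4 + I*sqrt(3)/4 (H = -(155 - sqrt(-4 + 1))/4 = -(155 - sqrt(-3))/4 = -(155 - I*sqrt(3))/4 = -155/4 + I*sqrt(3)/4 ≈ -38.75 + 0.43301*I)
(sqrt(142 + 9) + H) + 183 = (sqrt(142 + 9) + (-155/4 + I*sqrt(3)/4)) + 183 = (sqrt(151) + (-155/4 + I*sqrt(3)/4)) + 183 = (-155/4 + sqrt(151) + I*sqrt(3)/4) + 183 = 577/4 + sqrt(151) + I*sqrt(3)/4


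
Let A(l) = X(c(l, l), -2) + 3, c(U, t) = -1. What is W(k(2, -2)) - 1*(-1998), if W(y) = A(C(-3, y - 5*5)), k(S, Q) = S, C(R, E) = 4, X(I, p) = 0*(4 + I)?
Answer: 2001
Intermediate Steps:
X(I, p) = 0
A(l) = 3 (A(l) = 0 + 3 = 3)
W(y) = 3
W(k(2, -2)) - 1*(-1998) = 3 - 1*(-1998) = 3 + 1998 = 2001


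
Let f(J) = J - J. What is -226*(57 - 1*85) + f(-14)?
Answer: 6328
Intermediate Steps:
f(J) = 0
-226*(57 - 1*85) + f(-14) = -226*(57 - 1*85) + 0 = -226*(57 - 85) + 0 = -226*(-28) + 0 = 6328 + 0 = 6328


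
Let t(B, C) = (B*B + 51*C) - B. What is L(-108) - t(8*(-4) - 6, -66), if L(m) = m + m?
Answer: 1668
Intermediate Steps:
L(m) = 2*m
t(B, C) = B² - B + 51*C (t(B, C) = (B² + 51*C) - B = B² - B + 51*C)
L(-108) - t(8*(-4) - 6, -66) = 2*(-108) - ((8*(-4) - 6)² - (8*(-4) - 6) + 51*(-66)) = -216 - ((-32 - 6)² - (-32 - 6) - 3366) = -216 - ((-38)² - 1*(-38) - 3366) = -216 - (1444 + 38 - 3366) = -216 - 1*(-1884) = -216 + 1884 = 1668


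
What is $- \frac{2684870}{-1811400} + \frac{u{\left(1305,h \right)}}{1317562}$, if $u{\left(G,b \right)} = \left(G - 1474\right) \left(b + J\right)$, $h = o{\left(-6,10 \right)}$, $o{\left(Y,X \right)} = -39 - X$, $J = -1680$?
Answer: $\frac{203338778917}{119331590340} \approx 1.704$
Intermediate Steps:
$h = -49$ ($h = -39 - 10 = -49$)
$u{\left(G,b \right)} = \left(-1680 + b\right) \left(-1474 + G\right)$ ($u{\left(G,b \right)} = \left(G - 1474\right) \left(b - 1680\right) = \left(-1474 + G\right) \left(-1680 + b\right) = \left(-1680 + b\right) \left(-1474 + G\right)$)
$- \frac{2684870}{-1811400} + \frac{u{\left(1305,h \right)}}{1317562} = - \frac{2684870}{-1811400} + \frac{2476320 - 2192400 - -72226 + 1305 \left(-49\right)}{1317562} = \left(-2684870\right) \left(- \frac{1}{1811400}\right) + \left(2476320 - 2192400 + 72226 - 63945\right) \frac{1}{1317562} = \frac{268487}{181140} + 292201 \cdot \frac{1}{1317562} = \frac{268487}{181140} + \frac{292201}{1317562} = \frac{203338778917}{119331590340}$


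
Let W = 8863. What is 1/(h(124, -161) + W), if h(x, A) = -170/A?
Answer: 161/1427113 ≈ 0.00011282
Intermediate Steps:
1/(h(124, -161) + W) = 1/(-170/(-161) + 8863) = 1/(-170*(-1/161) + 8863) = 1/(170/161 + 8863) = 1/(1427113/161) = 161/1427113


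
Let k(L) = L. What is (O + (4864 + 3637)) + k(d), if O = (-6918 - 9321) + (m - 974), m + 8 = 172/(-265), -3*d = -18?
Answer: -2309382/265 ≈ -8714.7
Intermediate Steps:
d = 6 (d = -⅓*(-18) = 6)
m = -2292/265 (m = -8 + 172/(-265) = -8 + 172*(-1/265) = -8 - 172/265 = -2292/265 ≈ -8.6491)
O = -4563737/265 (O = (-6918 - 9321) + (-2292/265 - 974) = -16239 - 260402/265 = -4563737/265 ≈ -17222.)
(O + (4864 + 3637)) + k(d) = (-4563737/265 + (4864 + 3637)) + 6 = (-4563737/265 + 8501) + 6 = -2310972/265 + 6 = -2309382/265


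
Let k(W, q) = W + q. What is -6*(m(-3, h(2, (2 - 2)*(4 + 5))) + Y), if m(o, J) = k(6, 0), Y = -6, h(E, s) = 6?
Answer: 0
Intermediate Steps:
m(o, J) = 6 (m(o, J) = 6 + 0 = 6)
-6*(m(-3, h(2, (2 - 2)*(4 + 5))) + Y) = -6*(6 - 6) = -6*0 = 0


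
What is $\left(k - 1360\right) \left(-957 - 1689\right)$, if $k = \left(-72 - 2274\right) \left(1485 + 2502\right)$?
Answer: $24752964852$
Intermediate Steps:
$k = -9353502$ ($k = \left(-2346\right) 3987 = -9353502$)
$\left(k - 1360\right) \left(-957 - 1689\right) = \left(-9353502 - 1360\right) \left(-957 - 1689\right) = \left(-9354862\right) \left(-2646\right) = 24752964852$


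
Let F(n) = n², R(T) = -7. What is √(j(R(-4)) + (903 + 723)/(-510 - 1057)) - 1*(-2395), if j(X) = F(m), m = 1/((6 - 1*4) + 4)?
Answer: 2395 + I*√89270423/9402 ≈ 2395.0 + 1.0049*I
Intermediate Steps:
m = ⅙ (m = 1/((6 - 4) + 4) = 1/(2 + 4) = 1/6 = ⅙ ≈ 0.16667)
j(X) = 1/36 (j(X) = (⅙)² = 1/36)
√(j(R(-4)) + (903 + 723)/(-510 - 1057)) - 1*(-2395) = √(1/36 + (903 + 723)/(-510 - 1057)) - 1*(-2395) = √(1/36 + 1626/(-1567)) + 2395 = √(1/36 + 1626*(-1/1567)) + 2395 = √(1/36 - 1626/1567) + 2395 = √(-56969/56412) + 2395 = I*√89270423/9402 + 2395 = 2395 + I*√89270423/9402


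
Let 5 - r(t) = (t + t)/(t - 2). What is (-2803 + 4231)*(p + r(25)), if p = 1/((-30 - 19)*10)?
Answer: 3246354/805 ≈ 4032.7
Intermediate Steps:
p = -1/490 (p = 1/(-49*10) = 1/(-490) = -1/490 ≈ -0.0020408)
r(t) = 5 - 2*t/(-2 + t) (r(t) = 5 - (t + t)/(t - 2) = 5 - 2*t/(-2 + t))
(-2803 + 4231)*(p + r(25)) = (-2803 + 4231)*(-1/490 + (-10 + 3*25)/(-2 + 25)) = 1428*(-1/490 + (-10 + 75)/23) = 1428*(-1/490 + (1/23)*65) = 1428*(-1/490 + 65/23) = 1428*(31827/11270) = 3246354/805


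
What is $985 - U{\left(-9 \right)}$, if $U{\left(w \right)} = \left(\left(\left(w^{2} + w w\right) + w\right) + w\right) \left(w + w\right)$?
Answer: $3577$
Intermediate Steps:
$U{\left(w \right)} = 2 w \left(2 w + 2 w^{2}\right)$ ($U{\left(w \right)} = \left(\left(\left(w^{2} + w^{2}\right) + w\right) + w\right) 2 w = \left(\left(2 w^{2} + w\right) + w\right) 2 w = \left(\left(w + 2 w^{2}\right) + w\right) 2 w = \left(2 w + 2 w^{2}\right) 2 w = 2 w \left(2 w + 2 w^{2}\right)$)
$985 - U{\left(-9 \right)} = 985 - 4 \left(-9\right)^{2} \left(1 - 9\right) = 985 - 4 \cdot 81 \left(-8\right) = 985 - -2592 = 985 + 2592 = 3577$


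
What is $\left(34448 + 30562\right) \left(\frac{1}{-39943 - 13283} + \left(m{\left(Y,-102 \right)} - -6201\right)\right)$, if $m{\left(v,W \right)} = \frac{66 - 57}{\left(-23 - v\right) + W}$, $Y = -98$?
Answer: $\frac{3575947460305}{8871} \approx 4.0311 \cdot 10^{8}$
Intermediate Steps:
$m{\left(v,W \right)} = \frac{9}{-23 + W - v}$
$\left(34448 + 30562\right) \left(\frac{1}{-39943 - 13283} + \left(m{\left(Y,-102 \right)} - -6201\right)\right) = \left(34448 + 30562\right) \left(\frac{1}{-39943 - 13283} - \left(-6201 + \frac{9}{23 - 98 - -102}\right)\right) = 65010 \left(\frac{1}{-53226} + \left(- \frac{9}{23 - 98 + 102} + 6201\right)\right) = 65010 \left(- \frac{1}{53226} + \left(- \frac{9}{27} + 6201\right)\right) = 65010 \left(- \frac{1}{53226} + \left(\left(-9\right) \frac{1}{27} + 6201\right)\right) = 65010 \left(- \frac{1}{53226} + \left(- \frac{1}{3} + 6201\right)\right) = 65010 \left(- \frac{1}{53226} + \frac{18602}{3}\right) = 65010 \cdot \frac{330036683}{53226} = \frac{3575947460305}{8871}$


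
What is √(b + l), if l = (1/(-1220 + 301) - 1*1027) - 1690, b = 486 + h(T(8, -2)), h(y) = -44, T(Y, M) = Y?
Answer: 29*I*√2284634/919 ≈ 47.697*I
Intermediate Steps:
b = 442 (b = 486 - 44 = 442)
l = -2496924/919 (l = (1/(-919) - 1027) - 1690 = (-1/919 - 1027) - 1690 = -943814/919 - 1690 = -2496924/919 ≈ -2717.0)
√(b + l) = √(442 - 2496924/919) = √(-2090726/919) = 29*I*√2284634/919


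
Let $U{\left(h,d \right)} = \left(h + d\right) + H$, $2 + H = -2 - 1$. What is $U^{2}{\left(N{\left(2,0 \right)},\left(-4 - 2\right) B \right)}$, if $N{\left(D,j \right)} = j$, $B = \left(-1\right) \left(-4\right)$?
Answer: $841$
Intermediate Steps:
$B = 4$
$H = -5$ ($H = -2 - 3 = -5$)
$U{\left(h,d \right)} = -5 + d + h$ ($U{\left(h,d \right)} = \left(h + d\right) - 5 = \left(d + h\right) - 5 = -5 + d + h$)
$U^{2}{\left(N{\left(2,0 \right)},\left(-4 - 2\right) B \right)} = \left(-5 + \left(-4 - 2\right) 4 + 0\right)^{2} = \left(-5 - 24 + 0\right)^{2} = \left(-29\right)^{2} = 841$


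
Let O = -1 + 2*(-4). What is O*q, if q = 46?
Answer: -414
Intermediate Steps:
O = -9 (O = -1 - 8 = -9)
O*q = -9*46 = -414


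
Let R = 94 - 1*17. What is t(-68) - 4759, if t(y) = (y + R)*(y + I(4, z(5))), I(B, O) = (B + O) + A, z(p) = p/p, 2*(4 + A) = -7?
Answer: -10787/2 ≈ -5393.5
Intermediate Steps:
A = -15/2 (A = -4 + (½)*(-7) = -4 - 7/2 = -15/2 ≈ -7.5000)
z(p) = 1
R = 77 (R = 94 - 17 = 77)
I(B, O) = -15/2 + B + O (I(B, O) = (B + O) - 15/2 = -15/2 + B + O)
t(y) = (77 + y)*(-5/2 + y) (t(y) = (y + 77)*(y + (-15/2 + 4 + 1)) = (77 + y)*(y - 5/2) = (77 + y)*(-5/2 + y))
t(-68) - 4759 = (-385/2 + (-68)² + (149/2)*(-68)) - 4759 = (-385/2 + 4624 - 5066) - 4759 = -1269/2 - 4759 = -10787/2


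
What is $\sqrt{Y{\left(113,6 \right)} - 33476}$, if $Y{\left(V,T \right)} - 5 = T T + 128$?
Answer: $i \sqrt{33307} \approx 182.5 i$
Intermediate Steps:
$Y{\left(V,T \right)} = 133 + T^{2}$ ($Y{\left(V,T \right)} = 5 + \left(T T + 128\right) = 5 + \left(T^{2} + 128\right) = 5 + \left(128 + T^{2}\right) = 133 + T^{2}$)
$\sqrt{Y{\left(113,6 \right)} - 33476} = \sqrt{\left(133 + 6^{2}\right) - 33476} = \sqrt{\left(133 + 36\right) - 33476} = \sqrt{169 - 33476} = \sqrt{-33307} = i \sqrt{33307}$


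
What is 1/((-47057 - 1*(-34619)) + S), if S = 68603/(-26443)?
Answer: -853/10611827 ≈ -8.0382e-5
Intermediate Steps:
S = -2213/853 (S = 68603*(-1/26443) = -2213/853 ≈ -2.5944)
1/((-47057 - 1*(-34619)) + S) = 1/((-47057 - 1*(-34619)) - 2213/853) = 1/((-47057 + 34619) - 2213/853) = 1/(-12438 - 2213/853) = 1/(-10611827/853) = -853/10611827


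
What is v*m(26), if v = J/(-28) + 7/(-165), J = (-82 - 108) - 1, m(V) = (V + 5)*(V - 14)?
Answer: 970889/385 ≈ 2521.8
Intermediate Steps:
m(V) = (-14 + V)*(5 + V) (m(V) = (5 + V)*(-14 + V) = (-14 + V)*(5 + V))
J = -191 (J = -190 - 1 = -191)
v = 31319/4620 (v = -191/(-28) + 7/(-165) = -191*(-1/28) + 7*(-1/165) = 191/28 - 7/165 = 31319/4620 ≈ 6.7790)
v*m(26) = 31319*(-70 + 26**2 - 9*26)/4620 = 31319*(-70 + 676 - 234)/4620 = (31319/4620)*372 = 970889/385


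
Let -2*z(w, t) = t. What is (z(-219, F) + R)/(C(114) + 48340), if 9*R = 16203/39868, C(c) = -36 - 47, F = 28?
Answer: -1669055/5771730228 ≈ -0.00028918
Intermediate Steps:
z(w, t) = -t/2
C(c) = -83
R = 5401/119604 (R = (16203/39868)/9 = (16203*(1/39868))/9 = (1/9)*(16203/39868) = 5401/119604 ≈ 0.045157)
(z(-219, F) + R)/(C(114) + 48340) = (-1/2*28 + 5401/119604)/(-83 + 48340) = (-14 + 5401/119604)/48257 = -1669055/119604*1/48257 = -1669055/5771730228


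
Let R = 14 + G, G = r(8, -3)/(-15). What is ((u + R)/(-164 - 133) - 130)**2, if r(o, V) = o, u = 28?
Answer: 336135571984/19847025 ≈ 16936.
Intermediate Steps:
G = -8/15 (G = 8/(-15) = 8*(-1/15) = -8/15 ≈ -0.53333)
R = 202/15 (R = 14 - 8/15 = 202/15 ≈ 13.467)
((u + R)/(-164 - 133) - 130)**2 = ((28 + 202/15)/(-164 - 133) - 130)**2 = ((622/15)/(-297) - 130)**2 = ((622/15)*(-1/297) - 130)**2 = (-622/4455 - 130)**2 = (-579772/4455)**2 = 336135571984/19847025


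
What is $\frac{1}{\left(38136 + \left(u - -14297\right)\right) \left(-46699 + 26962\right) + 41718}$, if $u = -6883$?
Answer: $- \frac{1}{898978632} \approx -1.1124 \cdot 10^{-9}$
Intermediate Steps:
$\frac{1}{\left(38136 + \left(u - -14297\right)\right) \left(-46699 + 26962\right) + 41718} = \frac{1}{\left(38136 - -7414\right) \left(-46699 + 26962\right) + 41718} = \frac{1}{\left(38136 + \left(-6883 + 14297\right)\right) \left(-19737\right) + 41718} = \frac{1}{\left(38136 + 7414\right) \left(-19737\right) + 41718} = \frac{1}{45550 \left(-19737\right) + 41718} = \frac{1}{-899020350 + 41718} = \frac{1}{-898978632} = - \frac{1}{898978632}$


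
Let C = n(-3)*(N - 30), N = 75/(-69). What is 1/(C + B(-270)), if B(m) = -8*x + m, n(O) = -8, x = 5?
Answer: -23/1410 ≈ -0.016312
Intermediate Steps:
N = -25/23 (N = 75*(-1/69) = -25/23 ≈ -1.0870)
C = 5720/23 (C = -8*(-25/23 - 30) = -8*(-715/23) = 5720/23 ≈ 248.70)
B(m) = -40 + m (B(m) = -8*5 + m = -40 + m)
1/(C + B(-270)) = 1/(5720/23 + (-40 - 270)) = 1/(5720/23 - 310) = 1/(-1410/23) = -23/1410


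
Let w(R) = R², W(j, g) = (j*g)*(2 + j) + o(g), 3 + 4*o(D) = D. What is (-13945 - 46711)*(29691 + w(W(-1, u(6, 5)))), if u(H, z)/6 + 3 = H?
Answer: -1813254255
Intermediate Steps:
o(D) = -¾ + D/4
u(H, z) = -18 + 6*H
W(j, g) = -¾ + g/4 + g*j*(2 + j) (W(j, g) = (j*g)*(2 + j) + (-¾ + g/4) = (g*j)*(2 + j) + (-¾ + g/4) = g*j*(2 + j) + (-¾ + g/4) = -¾ + g/4 + g*j*(2 + j))
(-13945 - 46711)*(29691 + w(W(-1, u(6, 5)))) = (-13945 - 46711)*(29691 + (-¾ + (-18 + 6*6)/4 + (-18 + 6*6)*(-1)² + 2*(-18 + 6*6)*(-1))²) = -60656*(29691 + (-¾ + (-18 + 36)/4 + (-18 + 36)*1 + 2*(-18 + 36)*(-1))²) = -60656*(29691 + (-¾ + (¼)*18 + 18*1 + 2*18*(-1))²) = -60656*(29691 + (-¾ + 9/2 + 18 - 36)²) = -60656*(29691 + (-57/4)²) = -60656*(29691 + 3249/16) = -60656*478305/16 = -1813254255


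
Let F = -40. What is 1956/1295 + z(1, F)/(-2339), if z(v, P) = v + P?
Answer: 4625589/3029005 ≈ 1.5271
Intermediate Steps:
z(v, P) = P + v
1956/1295 + z(1, F)/(-2339) = 1956/1295 + (-40 + 1)/(-2339) = 1956*(1/1295) - 39*(-1/2339) = 1956/1295 + 39/2339 = 4625589/3029005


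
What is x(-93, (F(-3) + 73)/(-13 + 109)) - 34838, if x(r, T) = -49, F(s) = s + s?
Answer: -34887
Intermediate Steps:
F(s) = 2*s
x(-93, (F(-3) + 73)/(-13 + 109)) - 34838 = -49 - 34838 = -34887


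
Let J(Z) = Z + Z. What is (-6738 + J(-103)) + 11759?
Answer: 4815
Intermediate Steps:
J(Z) = 2*Z
(-6738 + J(-103)) + 11759 = (-6738 + 2*(-103)) + 11759 = (-6738 - 206) + 11759 = -6944 + 11759 = 4815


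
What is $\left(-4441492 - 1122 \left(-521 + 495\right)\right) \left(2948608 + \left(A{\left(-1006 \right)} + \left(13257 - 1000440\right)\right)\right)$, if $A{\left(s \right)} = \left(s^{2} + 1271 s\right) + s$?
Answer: $-7473715573280$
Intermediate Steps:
$A{\left(s \right)} = s^{2} + 1272 s$
$\left(-4441492 - 1122 \left(-521 + 495\right)\right) \left(2948608 + \left(A{\left(-1006 \right)} + \left(13257 - 1000440\right)\right)\right) = \left(-4441492 - 1122 \left(-521 + 495\right)\right) \left(2948608 - \left(987183 + 1006 \left(1272 - 1006\right)\right)\right) = \left(-4441492 - -29172\right) \left(2948608 - 1254779\right) = \left(-4441492 + 29172\right) \left(2948608 - 1254779\right) = - 4412320 \left(2948608 - 1254779\right) = \left(-4412320\right) 1693829 = -7473715573280$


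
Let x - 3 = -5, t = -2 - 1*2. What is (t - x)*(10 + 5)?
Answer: -30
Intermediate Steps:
t = -4 (t = -2 - 2 = -4)
x = -2 (x = 3 - 5 = -2)
(t - x)*(10 + 5) = (-4 - 1*(-2))*(10 + 5) = (-4 + 2)*15 = -2*15 = -30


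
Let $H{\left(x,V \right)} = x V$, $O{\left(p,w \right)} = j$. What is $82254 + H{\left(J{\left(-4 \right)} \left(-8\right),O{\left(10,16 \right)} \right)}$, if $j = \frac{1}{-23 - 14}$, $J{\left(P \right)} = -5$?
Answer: $\frac{3043358}{37} \approx 82253.0$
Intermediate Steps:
$j = - \frac{1}{37}$ ($j = \frac{1}{-37} = - \frac{1}{37} \approx -0.027027$)
$O{\left(p,w \right)} = - \frac{1}{37}$
$H{\left(x,V \right)} = V x$
$82254 + H{\left(J{\left(-4 \right)} \left(-8\right),O{\left(10,16 \right)} \right)} = 82254 - \frac{\left(-5\right) \left(-8\right)}{37} = 82254 - \frac{40}{37} = \frac{3043358}{37}$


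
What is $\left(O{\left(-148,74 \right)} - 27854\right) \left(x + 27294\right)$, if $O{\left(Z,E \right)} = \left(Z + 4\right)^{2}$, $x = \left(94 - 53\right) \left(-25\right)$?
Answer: $-186982742$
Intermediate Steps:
$x = -1025$ ($x = 41 \left(-25\right) = -1025$)
$O{\left(Z,E \right)} = \left(4 + Z\right)^{2}$
$\left(O{\left(-148,74 \right)} - 27854\right) \left(x + 27294\right) = \left(\left(4 - 148\right)^{2} - 27854\right) \left(-1025 + 27294\right) = \left(\left(-144\right)^{2} - 27854\right) 26269 = \left(20736 - 27854\right) 26269 = \left(-7118\right) 26269 = -186982742$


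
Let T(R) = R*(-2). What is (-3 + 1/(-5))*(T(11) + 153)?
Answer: -2096/5 ≈ -419.20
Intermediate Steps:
T(R) = -2*R
(-3 + 1/(-5))*(T(11) + 153) = (-3 + 1/(-5))*(-2*11 + 153) = (-3 - 1/5*1)*(-22 + 153) = (-3 - 1/5)*131 = -16/5*131 = -2096/5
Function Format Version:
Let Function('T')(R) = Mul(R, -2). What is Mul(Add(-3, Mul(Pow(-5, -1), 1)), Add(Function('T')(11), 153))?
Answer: Rational(-2096, 5) ≈ -419.20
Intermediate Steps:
Function('T')(R) = Mul(-2, R)
Mul(Add(-3, Mul(Pow(-5, -1), 1)), Add(Function('T')(11), 153)) = Mul(Add(-3, Mul(Pow(-5, -1), 1)), Add(Mul(-2, 11), 153)) = Mul(Add(-3, Mul(Rational(-1, 5), 1)), Add(-22, 153)) = Mul(Add(-3, Rational(-1, 5)), 131) = Mul(Rational(-16, 5), 131) = Rational(-2096, 5)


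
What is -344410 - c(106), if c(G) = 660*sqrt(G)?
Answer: -344410 - 660*sqrt(106) ≈ -3.5121e+5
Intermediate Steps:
-344410 - c(106) = -344410 - 660*sqrt(106)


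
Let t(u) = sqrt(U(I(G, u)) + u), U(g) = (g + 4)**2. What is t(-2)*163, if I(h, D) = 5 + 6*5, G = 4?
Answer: 1141*sqrt(31) ≈ 6352.8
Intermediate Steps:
I(h, D) = 35 (I(h, D) = 5 + 30 = 35)
U(g) = (4 + g)**2
t(u) = sqrt(1521 + u) (t(u) = sqrt((4 + 35)**2 + u) = sqrt(39**2 + u) = sqrt(1521 + u))
t(-2)*163 = sqrt(1521 - 2)*163 = sqrt(1519)*163 = (7*sqrt(31))*163 = 1141*sqrt(31)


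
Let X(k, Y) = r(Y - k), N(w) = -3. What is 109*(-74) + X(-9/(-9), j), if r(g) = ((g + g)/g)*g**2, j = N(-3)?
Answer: -8034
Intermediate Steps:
j = -3
r(g) = 2*g**2 (r(g) = ((2*g)/g)*g**2 = 2*g**2)
X(k, Y) = 2*(Y - k)**2
109*(-74) + X(-9/(-9), j) = 109*(-74) + 2*(-3 - (-9)/(-9))**2 = -8066 + 2*(-3 - (-9)*(-1)/9)**2 = -8066 + 2*(-3 - 1*1)**2 = -8066 + 2*(-3 - 1)**2 = -8066 + 2*(-4)**2 = -8066 + 2*16 = -8066 + 32 = -8034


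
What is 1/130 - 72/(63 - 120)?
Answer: 3139/2470 ≈ 1.2709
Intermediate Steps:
1/130 - 72/(63 - 120) = 1/130 - 72/(-57) = 1/130 - 72*(-1/57) = 1/130 + 24/19 = 3139/2470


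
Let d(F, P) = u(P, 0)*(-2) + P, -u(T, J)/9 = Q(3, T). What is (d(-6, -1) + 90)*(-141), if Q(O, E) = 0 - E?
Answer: -15087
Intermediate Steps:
Q(O, E) = -E
u(T, J) = 9*T (u(T, J) = -(-9)*T = 9*T)
d(F, P) = -17*P (d(F, P) = (9*P)*(-2) + P = -18*P + P = -17*P)
(d(-6, -1) + 90)*(-141) = (-17*(-1) + 90)*(-141) = (17 + 90)*(-141) = 107*(-141) = -15087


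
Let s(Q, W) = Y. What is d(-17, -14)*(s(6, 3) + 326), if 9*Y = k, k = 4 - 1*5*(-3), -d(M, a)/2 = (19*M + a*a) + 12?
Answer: 679190/9 ≈ 75466.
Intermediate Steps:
d(M, a) = -24 - 38*M - 2*a**2 (d(M, a) = -2*((19*M + a*a) + 12) = -2*((19*M + a**2) + 12) = -2*((a**2 + 19*M) + 12) = -2*(12 + a**2 + 19*M) = -24 - 38*M - 2*a**2)
k = 19 (k = 4 - 5*(-3) = 4 + 15 = 19)
Y = 19/9 (Y = (1/9)*19 = 19/9 ≈ 2.1111)
s(Q, W) = 19/9
d(-17, -14)*(s(6, 3) + 326) = (-24 - 38*(-17) - 2*(-14)**2)*(19/9 + 326) = (-24 + 646 - 2*196)*(2953/9) = (-24 + 646 - 392)*(2953/9) = 230*(2953/9) = 679190/9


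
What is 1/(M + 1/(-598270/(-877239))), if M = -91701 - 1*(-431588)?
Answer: 598270/203345072729 ≈ 2.9421e-6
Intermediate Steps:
M = 339887 (M = -91701 + 431588 = 339887)
1/(M + 1/(-598270/(-877239))) = 1/(339887 + 1/(-598270/(-877239))) = 1/(339887 + 1/(-598270*(-1/877239))) = 1/(339887 + 1/(598270/877239)) = 1/(339887 + 877239/598270) = 1/(203345072729/598270) = 598270/203345072729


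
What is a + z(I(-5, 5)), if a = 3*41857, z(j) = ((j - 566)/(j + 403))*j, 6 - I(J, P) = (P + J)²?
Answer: 51355179/409 ≈ 1.2556e+5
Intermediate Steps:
I(J, P) = 6 - (J + P)² (I(J, P) = 6 - (P + J)² = 6 - (J + P)²)
z(j) = j*(-566 + j)/(403 + j) (z(j) = ((-566 + j)/(403 + j))*j = j*(-566 + j)/(403 + j))
a = 125571
a + z(I(-5, 5)) = 125571 + (6 - (-5 + 5)²)*(-566 + (6 - (-5 + 5)²))/(403 + (6 - (-5 + 5)²)) = 125571 + (6 - 1*0²)*(-566 + (6 - 1*0²))/(403 + (6 - 1*0²)) = 125571 + (6 - 1*0)*(-566 + (6 - 1*0))/(403 + (6 - 1*0)) = 125571 + (6 + 0)*(-566 + (6 + 0))/(403 + (6 + 0)) = 125571 + 6*(-566 + 6)/(403 + 6) = 125571 + 6*(-560)/409 = 125571 + 6*(1/409)*(-560) = 125571 - 3360/409 = 51355179/409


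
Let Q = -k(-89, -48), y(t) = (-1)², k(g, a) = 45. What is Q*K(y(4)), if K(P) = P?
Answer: -45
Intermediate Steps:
y(t) = 1
Q = -45 (Q = -1*45 = -45)
Q*K(y(4)) = -45*1 = -45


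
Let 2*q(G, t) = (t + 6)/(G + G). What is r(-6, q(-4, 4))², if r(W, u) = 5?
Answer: 25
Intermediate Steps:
q(G, t) = (6 + t)/(4*G) (q(G, t) = ((t + 6)/(G + G))/2 = ((6 + t)/((2*G)))/2 = ((6 + t)*(1/(2*G)))/2 = ((6 + t)/(2*G))/2 = (6 + t)/(4*G))
r(-6, q(-4, 4))² = 5² = 25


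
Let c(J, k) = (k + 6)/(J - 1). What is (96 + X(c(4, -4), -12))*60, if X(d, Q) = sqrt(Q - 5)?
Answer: 5760 + 60*I*sqrt(17) ≈ 5760.0 + 247.39*I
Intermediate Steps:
c(J, k) = (6 + k)/(-1 + J)
X(d, Q) = sqrt(-5 + Q)
(96 + X(c(4, -4), -12))*60 = (96 + sqrt(-5 - 12))*60 = (96 + sqrt(-17))*60 = (96 + I*sqrt(17))*60 = 5760 + 60*I*sqrt(17)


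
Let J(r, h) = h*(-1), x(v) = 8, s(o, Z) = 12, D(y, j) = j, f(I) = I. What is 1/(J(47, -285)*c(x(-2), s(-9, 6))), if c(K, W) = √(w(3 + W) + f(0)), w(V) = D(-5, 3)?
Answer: √3/855 ≈ 0.0020258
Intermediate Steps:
w(V) = 3
c(K, W) = √3 (c(K, W) = √(3 + 0) = √3)
J(r, h) = -h
1/(J(47, -285)*c(x(-2), s(-9, 6))) = 1/(((-1*(-285)))*(√3)) = (√3/3)/285 = √3/855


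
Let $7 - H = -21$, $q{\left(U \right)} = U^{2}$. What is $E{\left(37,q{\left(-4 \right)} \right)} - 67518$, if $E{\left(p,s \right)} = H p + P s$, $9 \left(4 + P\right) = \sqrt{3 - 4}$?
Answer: $-66546 + \frac{16 i}{9} \approx -66546.0 + 1.7778 i$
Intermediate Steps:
$H = 28$ ($H = 7 - -21 = 7 + 21 = 28$)
$P = -4 + \frac{i}{9}$ ($P = -4 + \frac{\sqrt{3 - 4}}{9} = -4 + \frac{\sqrt{-1}}{9} = -4 + \frac{i}{9} \approx -4.0 + 0.11111 i$)
$E{\left(p,s \right)} = 28 p + s \left(-4 + \frac{i}{9}\right)$ ($E{\left(p,s \right)} = 28 p + \left(-4 + \frac{i}{9}\right) s = 28 p + s \left(-4 + \frac{i}{9}\right)$)
$E{\left(37,q{\left(-4 \right)} \right)} - 67518 = \left(28 \cdot 37 - \frac{\left(-4\right)^{2} \left(36 - i\right)}{9}\right) - 67518 = \left(1036 - \frac{16 \left(36 - i\right)}{9}\right) - 67518 = \left(1036 - \left(64 - \frac{16 i}{9}\right)\right) - 67518 = \left(972 + \frac{16 i}{9}\right) - 67518 = -66546 + \frac{16 i}{9}$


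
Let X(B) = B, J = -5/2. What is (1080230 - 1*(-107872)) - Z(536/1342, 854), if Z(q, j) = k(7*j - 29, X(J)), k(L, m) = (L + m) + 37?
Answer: 2364237/2 ≈ 1.1821e+6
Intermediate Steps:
J = -5/2 (J = -5*1/2 = -5/2 ≈ -2.5000)
k(L, m) = 37 + L + m
Z(q, j) = 11/2 + 7*j (Z(q, j) = 37 + (7*j - 29) - 5/2 = 37 + (-29 + 7*j) - 5/2 = 11/2 + 7*j)
(1080230 - 1*(-107872)) - Z(536/1342, 854) = (1080230 - 1*(-107872)) - (11/2 + 7*854) = (1080230 + 107872) - (11/2 + 5978) = 1188102 - 1*11967/2 = 1188102 - 11967/2 = 2364237/2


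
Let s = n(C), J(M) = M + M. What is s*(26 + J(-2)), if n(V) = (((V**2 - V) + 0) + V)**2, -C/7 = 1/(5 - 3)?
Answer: 26411/8 ≈ 3301.4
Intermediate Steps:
C = -7/2 (C = -7/(5 - 3) = -7/2 ≈ -3.5000)
n(V) = V**4 (n(V) = ((V**2 - V) + V)**2 = (V**2)**2 = V**4)
J(M) = 2*M
s = 2401/16 (s = (-7/2)**4 = 2401/16 ≈ 150.06)
s*(26 + J(-2)) = 2401*(26 + 2*(-2))/16 = 2401*(26 - 4)/16 = (2401/16)*22 = 26411/8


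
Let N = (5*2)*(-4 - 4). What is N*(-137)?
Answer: 10960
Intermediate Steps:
N = -80 (N = 10*(-8) = -80)
N*(-137) = -80*(-137) = 10960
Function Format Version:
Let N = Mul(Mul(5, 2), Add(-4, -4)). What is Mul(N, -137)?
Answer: 10960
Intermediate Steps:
N = -80 (N = Mul(10, -8) = -80)
Mul(N, -137) = Mul(-80, -137) = 10960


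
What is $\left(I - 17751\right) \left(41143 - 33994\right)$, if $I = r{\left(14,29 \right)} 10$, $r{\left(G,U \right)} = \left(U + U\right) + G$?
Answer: $-121754619$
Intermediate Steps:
$r{\left(G,U \right)} = G + 2 U$ ($r{\left(G,U \right)} = 2 U + G = G + 2 U$)
$I = 720$ ($I = \left(14 + 2 \cdot 29\right) 10 = \left(14 + 58\right) 10 = 72 \cdot 10 = 720$)
$\left(I - 17751\right) \left(41143 - 33994\right) = \left(720 - 17751\right) \left(41143 - 33994\right) = \left(-17031\right) 7149 = -121754619$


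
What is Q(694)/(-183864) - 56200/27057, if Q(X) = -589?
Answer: -1146357803/552756472 ≈ -2.0739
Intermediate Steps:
Q(694)/(-183864) - 56200/27057 = -589/(-183864) - 56200/27057 = -589*(-1/183864) - 56200*1/27057 = 589/183864 - 56200/27057 = -1146357803/552756472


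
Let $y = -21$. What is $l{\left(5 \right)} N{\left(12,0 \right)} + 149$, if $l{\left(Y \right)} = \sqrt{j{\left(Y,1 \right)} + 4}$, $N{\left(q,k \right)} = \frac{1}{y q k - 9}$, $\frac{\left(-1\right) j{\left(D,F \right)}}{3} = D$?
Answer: $149 - \frac{i \sqrt{11}}{9} \approx 149.0 - 0.36851 i$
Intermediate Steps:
$j{\left(D,F \right)} = - 3 D$
$N{\left(q,k \right)} = \frac{1}{-9 - 21 k q}$ ($N{\left(q,k \right)} = \frac{1}{- 21 q k - 9} = \frac{1}{- 21 k q - 9} = \frac{1}{-9 - 21 k q}$)
$l{\left(Y \right)} = \sqrt{4 - 3 Y}$ ($l{\left(Y \right)} = \sqrt{- 3 Y + 4} = \sqrt{4 - 3 Y}$)
$l{\left(5 \right)} N{\left(12,0 \right)} + 149 = \sqrt{4 - 15} \frac{1}{3 \left(-3 - 0 \cdot 12\right)} + 149 = \sqrt{4 - 15} \frac{1}{3 \left(-3 + 0\right)} + 149 = \sqrt{-11} \frac{1}{3 \left(-3\right)} + 149 = i \sqrt{11} \cdot \frac{1}{3} \left(- \frac{1}{3}\right) + 149 = i \sqrt{11} \left(- \frac{1}{9}\right) + 149 = - \frac{i \sqrt{11}}{9} + 149 = 149 - \frac{i \sqrt{11}}{9}$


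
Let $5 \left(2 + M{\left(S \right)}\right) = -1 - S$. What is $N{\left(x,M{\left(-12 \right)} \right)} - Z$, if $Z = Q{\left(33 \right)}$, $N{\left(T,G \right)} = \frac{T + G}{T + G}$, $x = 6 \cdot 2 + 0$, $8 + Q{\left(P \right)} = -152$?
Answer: $161$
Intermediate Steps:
$M{\left(S \right)} = - \frac{11}{5} - \frac{S}{5}$ ($M{\left(S \right)} = -2 + \frac{-1 - S}{5} = -2 - \left(\frac{1}{5} + \frac{S}{5}\right) = - \frac{11}{5} - \frac{S}{5}$)
$Q{\left(P \right)} = -160$ ($Q{\left(P \right)} = -8 - 152 = -160$)
$x = 12$ ($x = 12 + 0 = 12$)
$N{\left(T,G \right)} = 1$ ($N{\left(T,G \right)} = \frac{G + T}{G + T} = 1$)
$Z = -160$
$N{\left(x,M{\left(-12 \right)} \right)} - Z = 1 - -160 = 1 + 160 = 161$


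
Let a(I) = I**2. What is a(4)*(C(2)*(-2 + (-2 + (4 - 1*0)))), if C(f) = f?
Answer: 0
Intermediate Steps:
a(4)*(C(2)*(-2 + (-2 + (4 - 1*0)))) = 4**2*(2*(-2 + (-2 + (4 - 1*0)))) = 16*(2*(-2 + (-2 + (4 + 0)))) = 16*(2*(-2 + (-2 + 4))) = 16*(2*(-2 + 2)) = 16*(2*0) = 16*0 = 0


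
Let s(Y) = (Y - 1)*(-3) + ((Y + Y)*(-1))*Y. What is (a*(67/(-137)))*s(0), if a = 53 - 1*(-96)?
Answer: -29949/137 ≈ -218.61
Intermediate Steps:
a = 149 (a = 53 + 96 = 149)
s(Y) = 3 - 3*Y - 2*Y**2 (s(Y) = (-1 + Y)*(-3) + ((2*Y)*(-1))*Y = (3 - 3*Y) + (-2*Y)*Y = (3 - 3*Y) - 2*Y**2 = 3 - 3*Y - 2*Y**2)
(a*(67/(-137)))*s(0) = (149*(67/(-137)))*(3 - 3*0 - 2*0**2) = (149*(67*(-1/137)))*(3 + 0 - 2*0) = (149*(-67/137))*(3 + 0 + 0) = -9983/137*3 = -29949/137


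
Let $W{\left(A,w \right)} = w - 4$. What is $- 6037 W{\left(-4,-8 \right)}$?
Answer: $72444$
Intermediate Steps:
$W{\left(A,w \right)} = -4 + w$ ($W{\left(A,w \right)} = w - 4 = -4 + w$)
$- 6037 W{\left(-4,-8 \right)} = - 6037 \left(-4 - 8\right) = \left(-6037\right) \left(-12\right) = 72444$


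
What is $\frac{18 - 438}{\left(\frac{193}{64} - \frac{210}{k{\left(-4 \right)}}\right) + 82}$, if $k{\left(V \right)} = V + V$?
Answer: $- \frac{26880}{7121} \approx -3.7747$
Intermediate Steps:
$k{\left(V \right)} = 2 V$
$\frac{18 - 438}{\left(\frac{193}{64} - \frac{210}{k{\left(-4 \right)}}\right) + 82} = \frac{18 - 438}{\left(\frac{193}{64} - \frac{210}{2 \left(-4\right)}\right) + 82} = - \frac{420}{\left(193 \cdot \frac{1}{64} - \frac{210}{-8}\right) + 82} = - \frac{420}{\left(\frac{193}{64} - - \frac{105}{4}\right) + 82} = - \frac{420}{\left(\frac{193}{64} + \frac{105}{4}\right) + 82} = - \frac{420}{\frac{1873}{64} + 82} = - \frac{420}{\frac{7121}{64}} = \left(-420\right) \frac{64}{7121} = - \frac{26880}{7121}$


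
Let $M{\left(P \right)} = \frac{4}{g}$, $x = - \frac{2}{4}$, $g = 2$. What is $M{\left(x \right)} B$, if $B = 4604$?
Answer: $9208$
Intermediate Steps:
$x = - \frac{1}{2}$ ($x = \left(-2\right) \frac{1}{4} = - \frac{1}{2} \approx -0.5$)
$M{\left(P \right)} = 2$ ($M{\left(P \right)} = \frac{4}{2} = 4 \cdot \frac{1}{2} = 2$)
$M{\left(x \right)} B = 2 \cdot 4604 = 9208$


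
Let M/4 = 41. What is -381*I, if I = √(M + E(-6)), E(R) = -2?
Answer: -3429*√2 ≈ -4849.3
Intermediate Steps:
M = 164 (M = 4*41 = 164)
I = 9*√2 (I = √(164 - 2) = √162 = 9*√2 ≈ 12.728)
-381*I = -3429*√2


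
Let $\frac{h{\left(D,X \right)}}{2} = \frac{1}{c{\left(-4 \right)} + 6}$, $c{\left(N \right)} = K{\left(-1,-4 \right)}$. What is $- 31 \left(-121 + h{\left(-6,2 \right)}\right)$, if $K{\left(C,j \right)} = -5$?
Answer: $3689$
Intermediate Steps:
$c{\left(N \right)} = -5$
$h{\left(D,X \right)} = 2$ ($h{\left(D,X \right)} = \frac{2}{-5 + 6} = \frac{2}{1} = 2 \cdot 1 = 2$)
$- 31 \left(-121 + h{\left(-6,2 \right)}\right) = - 31 \left(-121 + 2\right) = \left(-31\right) \left(-119\right) = 3689$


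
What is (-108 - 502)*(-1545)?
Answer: 942450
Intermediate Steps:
(-108 - 502)*(-1545) = -610*(-1545) = 942450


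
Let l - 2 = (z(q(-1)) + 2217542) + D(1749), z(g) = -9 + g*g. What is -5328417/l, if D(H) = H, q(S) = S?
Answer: -5328417/2219285 ≈ -2.4010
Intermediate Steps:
z(g) = -9 + g²
l = 2219285 (l = 2 + (((-9 + (-1)²) + 2217542) + 1749) = 2 + (((-9 + 1) + 2217542) + 1749) = 2 + ((-8 + 2217542) + 1749) = 2 + (2217534 + 1749) = 2 + 2219283 = 2219285)
-5328417/l = -5328417/2219285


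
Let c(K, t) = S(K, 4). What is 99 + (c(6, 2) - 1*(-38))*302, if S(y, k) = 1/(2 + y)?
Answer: 46451/4 ≈ 11613.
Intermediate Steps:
c(K, t) = 1/(2 + K)
99 + (c(6, 2) - 1*(-38))*302 = 99 + (1/(2 + 6) - 1*(-38))*302 = 99 + (1/8 + 38)*302 = 99 + (⅛ + 38)*302 = 99 + (305/8)*302 = 99 + 46055/4 = 46451/4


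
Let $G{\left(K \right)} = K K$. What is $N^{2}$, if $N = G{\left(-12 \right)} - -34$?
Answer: $31684$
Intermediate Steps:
$G{\left(K \right)} = K^{2}$
$N = 178$ ($N = \left(-12\right)^{2} - -34 = 144 + 34 = 178$)
$N^{2} = 178^{2} = 31684$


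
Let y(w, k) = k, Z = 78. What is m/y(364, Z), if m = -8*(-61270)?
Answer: 245080/39 ≈ 6284.1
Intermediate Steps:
m = 490160
m/y(364, Z) = 490160/78 = 490160*(1/78) = 245080/39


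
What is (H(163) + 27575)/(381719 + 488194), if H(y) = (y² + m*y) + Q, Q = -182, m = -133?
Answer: 3587/96657 ≈ 0.037111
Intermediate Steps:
H(y) = -182 + y² - 133*y (H(y) = (y² - 133*y) - 182 = -182 + y² - 133*y)
(H(163) + 27575)/(381719 + 488194) = ((-182 + 163² - 133*163) + 27575)/(381719 + 488194) = ((-182 + 26569 - 21679) + 27575)/869913 = (4708 + 27575)*(1/869913) = 32283*(1/869913) = 3587/96657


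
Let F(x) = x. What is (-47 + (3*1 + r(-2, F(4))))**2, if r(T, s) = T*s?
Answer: 2704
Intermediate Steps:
(-47 + (3*1 + r(-2, F(4))))**2 = (-47 + (3*1 - 2*4))**2 = (-47 + (3 - 8))**2 = (-47 - 5)**2 = (-52)**2 = 2704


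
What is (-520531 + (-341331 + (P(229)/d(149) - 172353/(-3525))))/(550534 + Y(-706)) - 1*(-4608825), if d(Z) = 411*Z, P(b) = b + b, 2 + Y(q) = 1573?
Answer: 183095515772973874414/39727170761625 ≈ 4.6088e+6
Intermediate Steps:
Y(q) = 1571 (Y(q) = -2 + 1573 = 1571)
P(b) = 2*b
(-520531 + (-341331 + (P(229)/d(149) - 172353/(-3525))))/(550534 + Y(-706)) - 1*(-4608825) = (-520531 + (-341331 + ((2*229)/((411*149)) - 172353/(-3525))))/(550534 + 1571) - 1*(-4608825) = (-520531 + (-341331 + (458/61239 - 172353*(-1/3525))))/552105 + 4608825 = (-520531 + (-341331 + (458*(1/61239) + 57451/1175)))*(1/552105) + 4608825 = (-520531 + (-341331 + (458/61239 + 57451/1175)))*(1/552105) + 4608825 = (-520531 + (-341331 + 3518779939/71955825))*(1/552105) + 4608825 = (-520531 - 24557234923136/71955825)*(1/552105) + 4608825 = -62012472466211/71955825*1/552105 + 4608825 = -62012472466211/39727170761625 + 4608825 = 183095515772973874414/39727170761625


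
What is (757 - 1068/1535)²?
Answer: 1347751499329/2356225 ≈ 5.7200e+5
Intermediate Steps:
(757 - 1068/1535)² = (1160927/1535)² = 1347751499329/2356225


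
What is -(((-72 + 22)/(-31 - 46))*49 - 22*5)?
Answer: 860/11 ≈ 78.182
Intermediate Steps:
-(((-72 + 22)/(-31 - 46))*49 - 22*5) = -(-50/(-77)*49 - 110) = -(-50*(-1/77)*49 - 110) = -((50/77)*49 - 110) = -(350/11 - 110) = -1*(-860/11) = 860/11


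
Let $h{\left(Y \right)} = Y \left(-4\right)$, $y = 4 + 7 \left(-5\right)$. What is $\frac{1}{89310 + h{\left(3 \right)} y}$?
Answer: $\frac{1}{89682} \approx 1.1151 \cdot 10^{-5}$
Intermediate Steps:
$y = -31$ ($y = 4 - 35 = -31$)
$h{\left(Y \right)} = - 4 Y$
$\frac{1}{89310 + h{\left(3 \right)} y} = \frac{1}{89310 + \left(-4\right) 3 \left(-31\right)} = \frac{1}{89310 - -372} = \frac{1}{89310 + 372} = \frac{1}{89682}$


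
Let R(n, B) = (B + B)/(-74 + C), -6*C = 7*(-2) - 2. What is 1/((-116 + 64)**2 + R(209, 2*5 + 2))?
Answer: 107/289292 ≈ 0.00036987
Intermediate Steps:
C = 8/3 (C = -(7*(-2) - 2)/6 = -(-14 - 2)/6 = -1/6*(-16) = 8/3 ≈ 2.6667)
R(n, B) = -3*B/107 (R(n, B) = (B + B)/(-74 + 8/3) = (2*B)/(-214/3) = (2*B)*(-3/214) = -3*B/107)
1/((-116 + 64)**2 + R(209, 2*5 + 2)) = 1/((-116 + 64)**2 - 3*(2*5 + 2)/107) = 1/((-52)**2 - 3*(10 + 2)/107) = 1/(2704 - 3/107*12) = 1/(2704 - 36/107) = 1/(289292/107) = 107/289292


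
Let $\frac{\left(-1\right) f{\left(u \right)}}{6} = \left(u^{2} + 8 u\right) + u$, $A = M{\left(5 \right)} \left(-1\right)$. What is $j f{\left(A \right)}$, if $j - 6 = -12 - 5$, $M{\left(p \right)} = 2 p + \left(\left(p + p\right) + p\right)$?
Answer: $26400$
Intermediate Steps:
$M{\left(p \right)} = 5 p$ ($M{\left(p \right)} = 2 p + \left(2 p + p\right) = 2 p + 3 p = 5 p$)
$A = -25$ ($A = 5 \cdot 5 \left(-1\right) = 25 \left(-1\right) = -25$)
$f{\left(u \right)} = - 54 u - 6 u^{2}$ ($f{\left(u \right)} = - 6 \left(\left(u^{2} + 8 u\right) + u\right) = - 6 \left(u^{2} + 9 u\right) = - 54 u - 6 u^{2}$)
$j = -11$ ($j = 6 - 17 = -11$)
$j f{\left(A \right)} = - 11 \left(\left(-6\right) \left(-25\right) \left(9 - 25\right)\right) = - 11 \left(\left(-6\right) \left(-25\right) \left(-16\right)\right) = \left(-11\right) \left(-2400\right) = 26400$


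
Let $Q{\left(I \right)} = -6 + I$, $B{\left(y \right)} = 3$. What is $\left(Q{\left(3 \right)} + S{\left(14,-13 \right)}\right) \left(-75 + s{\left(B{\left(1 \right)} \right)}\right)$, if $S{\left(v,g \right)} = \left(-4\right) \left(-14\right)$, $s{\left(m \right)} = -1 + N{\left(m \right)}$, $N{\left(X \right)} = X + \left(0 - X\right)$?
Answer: $-4028$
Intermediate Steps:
$N{\left(X \right)} = 0$ ($N{\left(X \right)} = X - X = 0$)
$s{\left(m \right)} = -1$ ($s{\left(m \right)} = -1 + 0 = -1$)
$S{\left(v,g \right)} = 56$
$\left(Q{\left(3 \right)} + S{\left(14,-13 \right)}\right) \left(-75 + s{\left(B{\left(1 \right)} \right)}\right) = \left(\left(-6 + 3\right) + 56\right) \left(-75 - 1\right) = \left(-3 + 56\right) \left(-76\right) = 53 \left(-76\right) = -4028$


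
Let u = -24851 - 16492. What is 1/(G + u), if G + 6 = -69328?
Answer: -1/110677 ≈ -9.0353e-6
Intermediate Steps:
G = -69334 (G = -6 - 69328 = -69334)
u = -41343
1/(G + u) = 1/(-69334 - 41343) = 1/(-110677) = -1/110677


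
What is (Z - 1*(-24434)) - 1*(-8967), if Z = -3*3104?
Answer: 24089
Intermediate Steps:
Z = -9312
(Z - 1*(-24434)) - 1*(-8967) = (-9312 - 1*(-24434)) - 1*(-8967) = (-9312 + 24434) + 8967 = 15122 + 8967 = 24089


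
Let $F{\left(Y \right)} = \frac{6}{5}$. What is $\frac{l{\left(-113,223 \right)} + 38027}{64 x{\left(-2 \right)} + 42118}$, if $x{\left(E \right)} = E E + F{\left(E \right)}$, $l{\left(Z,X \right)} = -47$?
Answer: $\frac{94950}{106127} \approx 0.89468$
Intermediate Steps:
$F{\left(Y \right)} = \frac{6}{5}$ ($F{\left(Y \right)} = 6 \cdot \frac{1}{5} = \frac{6}{5}$)
$x{\left(E \right)} = \frac{6}{5} + E^{2}$ ($x{\left(E \right)} = E E + \frac{6}{5} = E^{2} + \frac{6}{5} = \frac{6}{5} + E^{2}$)
$\frac{l{\left(-113,223 \right)} + 38027}{64 x{\left(-2 \right)} + 42118} = \frac{-47 + 38027}{64 \left(\frac{6}{5} + \left(-2\right)^{2}\right) + 42118} = \frac{37980}{64 \left(\frac{6}{5} + 4\right) + 42118} = \frac{37980}{64 \cdot \frac{26}{5} + 42118} = \frac{37980}{\frac{1664}{5} + 42118} = \frac{37980}{\frac{212254}{5}} = 37980 \cdot \frac{5}{212254} = \frac{94950}{106127}$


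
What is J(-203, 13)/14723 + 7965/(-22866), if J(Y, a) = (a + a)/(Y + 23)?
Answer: -879539984/2524920885 ≈ -0.34834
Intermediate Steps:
J(Y, a) = 2*a/(23 + Y) (J(Y, a) = (2*a)/(23 + Y) = 2*a/(23 + Y))
J(-203, 13)/14723 + 7965/(-22866) = (2*13/(23 - 203))/14723 + 7965/(-22866) = (2*13/(-180))*(1/14723) + 7965*(-1/22866) = (2*13*(-1/180))*(1/14723) - 2655/7622 = -13/90*1/14723 - 2655/7622 = -13/1325070 - 2655/7622 = -879539984/2524920885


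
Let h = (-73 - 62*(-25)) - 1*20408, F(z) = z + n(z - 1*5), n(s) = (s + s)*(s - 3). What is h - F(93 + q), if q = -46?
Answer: -22254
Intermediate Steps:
n(s) = 2*s*(-3 + s) (n(s) = (2*s)*(-3 + s) = 2*s*(-3 + s))
F(z) = z + 2*(-8 + z)*(-5 + z) (F(z) = z + 2*(z - 1*5)*(-3 + (z - 1*5)) = z + 2*(z - 5)*(-3 + (z - 5)) = z + 2*(-5 + z)*(-3 + (-5 + z)) = z + 2*(-5 + z)*(-8 + z) = z + 2*(-8 + z)*(-5 + z))
h = -18931 (h = (-73 + 1550) - 20408 = 1477 - 20408 = -18931)
h - F(93 + q) = -18931 - ((93 - 46) + 2*(-8 + (93 - 46))*(-5 + (93 - 46))) = -18931 - (47 + 2*(-8 + 47)*(-5 + 47)) = -18931 - (47 + 2*39*42) = -18931 - (47 + 3276) = -18931 - 1*3323 = -18931 - 3323 = -22254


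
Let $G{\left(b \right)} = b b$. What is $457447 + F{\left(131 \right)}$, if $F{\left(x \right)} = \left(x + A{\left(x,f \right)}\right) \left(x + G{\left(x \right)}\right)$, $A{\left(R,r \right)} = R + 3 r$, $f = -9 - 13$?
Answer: $3846679$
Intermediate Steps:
$f = -22$
$G{\left(b \right)} = b^{2}$
$F{\left(x \right)} = \left(-66 + 2 x\right) \left(x + x^{2}\right)$ ($F{\left(x \right)} = \left(x + \left(x + 3 \left(-22\right)\right)\right) \left(x + x^{2}\right) = \left(x + \left(x - 66\right)\right) \left(x + x^{2}\right) = \left(x + \left(-66 + x\right)\right) \left(x + x^{2}\right) = \left(-66 + 2 x\right) \left(x + x^{2}\right)$)
$457447 + F{\left(131 \right)} = 457447 + 2 \cdot 131 \left(-33 + 131^{2} - 4192\right) = 457447 + 2 \cdot 131 \left(-33 + 17161 - 4192\right) = 457447 + 2 \cdot 131 \cdot 12936 = 457447 + 3389232 = 3846679$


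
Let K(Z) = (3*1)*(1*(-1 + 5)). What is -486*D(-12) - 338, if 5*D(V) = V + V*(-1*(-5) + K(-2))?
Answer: 103286/5 ≈ 20657.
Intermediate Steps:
K(Z) = 12 (K(Z) = 3*(1*4) = 3*4 = 12)
D(V) = 18*V/5 (D(V) = (V + V*(-1*(-5) + 12))/5 = (V + V*(5 + 12))/5 = (V + V*17)/5 = (V + 17*V)/5 = (18*V)/5 = 18*V/5)
-486*D(-12) - 338 = -8748*(-12)/5 - 338 = -486*(-216/5) - 338 = 104976/5 - 338 = 103286/5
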